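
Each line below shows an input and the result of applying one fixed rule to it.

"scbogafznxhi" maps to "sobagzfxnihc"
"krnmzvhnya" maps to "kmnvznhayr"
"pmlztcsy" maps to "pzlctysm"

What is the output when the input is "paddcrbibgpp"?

pddrcibgbppa

The rule is to swap each adjacent pair of characters (1↔2, 3↔4, ...), then move the first character to the end.
On "paddcrbibgpp": the first step gives "apddrcibgbpp", and the second then gives "pddrcibgbppa".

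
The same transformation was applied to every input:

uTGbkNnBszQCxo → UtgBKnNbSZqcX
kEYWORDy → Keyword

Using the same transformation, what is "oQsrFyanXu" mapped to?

OqSRfYANx

The transformation: delete the last character, then flip the case of every letter.
For "oQsrFyanXu", step one produces "oQsrFyanX"; step two turns that into "OqSRfYANx".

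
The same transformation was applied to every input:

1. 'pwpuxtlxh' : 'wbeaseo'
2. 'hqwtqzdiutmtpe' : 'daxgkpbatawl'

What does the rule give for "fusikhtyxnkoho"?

zproafeurvov

In each case the input is transformed by: delete the first 2 characters, then shift every letter 7 places forward in the alphabet (wrapping around).
Working it through for "fusikhtyxnkoho": intermediate "sikhtyxnkoho", final "zproafeurvov".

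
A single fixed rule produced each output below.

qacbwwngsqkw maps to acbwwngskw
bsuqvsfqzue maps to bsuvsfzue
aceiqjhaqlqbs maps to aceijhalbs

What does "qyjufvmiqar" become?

The rule is to remove every "q".
Doing the same to "qyjufvmiqar": "yjufvmiar".

yjufvmiar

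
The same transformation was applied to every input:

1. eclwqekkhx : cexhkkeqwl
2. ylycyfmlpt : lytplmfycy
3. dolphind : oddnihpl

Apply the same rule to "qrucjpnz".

What's happening: move the first 2 characters to the end (rotate left by 2), then reverse the string.
Applying both steps to "qrucjpnz": "ucjpnzqr", then "rqznpjcu".

rqznpjcu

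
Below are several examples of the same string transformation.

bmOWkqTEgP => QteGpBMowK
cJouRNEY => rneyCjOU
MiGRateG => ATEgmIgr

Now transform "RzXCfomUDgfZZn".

udGFzzNrZxcFOM

What's happening: swap the front and back halves of the string, then flip the case of every letter.
"RzXCfomUDgfZZn" → "UDgfZZnRzXCfom" → "udGFzzNrZxcFOM".
(Check on "MiGRateG": → "ateGMiGR" → "ATEgmIgr" ✓)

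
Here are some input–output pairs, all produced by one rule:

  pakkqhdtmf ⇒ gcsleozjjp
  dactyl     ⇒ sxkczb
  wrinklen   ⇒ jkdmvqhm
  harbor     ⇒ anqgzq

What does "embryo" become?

Looking at the pairs, the operation is to shift every letter 1 place backward in the alphabet (wrapping around), then swap the front and back halves of the string.
"embryo" → "qxndla".
(Check on "dactyl": → "czbsxk" → "sxkczb" ✓)

qxndla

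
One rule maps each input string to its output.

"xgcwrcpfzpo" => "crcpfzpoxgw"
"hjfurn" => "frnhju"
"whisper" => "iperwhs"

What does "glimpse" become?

Looking at the pairs, the operation is to move the first 3 characters to the end (rotate left by 3), then swap the first and last characters.
Starting from "glimpse": after the first operation, "mpsegli"; after the second, "ipseglm".

ipseglm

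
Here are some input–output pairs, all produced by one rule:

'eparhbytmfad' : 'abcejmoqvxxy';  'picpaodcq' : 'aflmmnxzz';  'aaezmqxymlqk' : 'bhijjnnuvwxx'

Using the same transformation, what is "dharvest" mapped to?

abeopqsx

Rule — shift every letter 3 places backward in the alphabet (wrapping around), then sort the characters into alphabetical order.
Starting from "dharvest": after the first operation, "aexosbpq"; after the second, "abeopqsx".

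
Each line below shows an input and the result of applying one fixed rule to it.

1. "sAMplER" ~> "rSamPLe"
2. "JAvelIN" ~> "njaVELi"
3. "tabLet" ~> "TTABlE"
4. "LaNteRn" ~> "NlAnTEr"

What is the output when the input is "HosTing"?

Each output is the input with this applied: move the last character to the front, then flip the case of every letter.
Starting from "HosTing": after the first operation, "gHosTin"; after the second, "GhOStIN".

GhOStIN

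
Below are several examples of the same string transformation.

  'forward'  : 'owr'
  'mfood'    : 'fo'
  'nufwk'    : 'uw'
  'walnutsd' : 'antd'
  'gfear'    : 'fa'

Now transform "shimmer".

hme

Looking at the pairs, the operation is to keep every other character starting from the second (positions 2nd, 4th, 6th, ...).
On "shimmer" that produces "hme".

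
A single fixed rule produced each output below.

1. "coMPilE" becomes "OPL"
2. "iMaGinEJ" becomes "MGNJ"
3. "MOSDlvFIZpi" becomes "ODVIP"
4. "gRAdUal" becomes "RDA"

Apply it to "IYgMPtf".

YMT

Looking at the pairs, the operation is to keep every other character starting from the second (positions 2nd, 4th, 6th, ...), then convert every letter to uppercase.
For "IYgMPtf", step one produces "YMt"; step two turns that into "YMT".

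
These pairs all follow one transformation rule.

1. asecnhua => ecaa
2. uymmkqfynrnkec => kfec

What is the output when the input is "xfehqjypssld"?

hfed

The rule is to sort the characters into reverse alphabetical order, then keep only the last 4 characters.
On "xfehqjypssld": the first step gives "yxssqpljhfed", and the second then gives "hfed".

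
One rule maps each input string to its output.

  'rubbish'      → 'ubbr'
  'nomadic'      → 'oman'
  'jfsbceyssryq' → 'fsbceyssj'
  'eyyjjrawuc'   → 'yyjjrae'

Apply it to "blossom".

losb

Each output is the input with this applied: delete the last 3 characters, then move the first character to the end.
Starting from "blossom": after the first operation, "blos"; after the second, "losb".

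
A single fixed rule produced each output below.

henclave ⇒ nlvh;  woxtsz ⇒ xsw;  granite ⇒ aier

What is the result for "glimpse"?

ipel

What's happening: move the first 2 characters to the end (rotate left by 2), then keep every other character starting from the first (positions 1st, 3rd, 5th, ...).
Working it through for "glimpse": intermediate "impsegl", final "ipel".
(Check on "henclave": → "nclavehe" → "nlvh" ✓)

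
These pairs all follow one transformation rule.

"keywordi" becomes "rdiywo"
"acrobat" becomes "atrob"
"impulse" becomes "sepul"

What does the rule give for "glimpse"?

seimp

The rule is to delete the first 2 characters, then move the first 3 characters to the end (rotate left by 3).
On "glimpse": the first step gives "impse", and the second then gives "seimp".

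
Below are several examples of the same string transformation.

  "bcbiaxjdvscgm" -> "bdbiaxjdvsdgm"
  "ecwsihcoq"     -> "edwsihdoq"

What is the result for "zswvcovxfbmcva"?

zswvdovxfbmdva

Each output is the input with this applied: replace every "c" with "d".
Applying that to "zswvcovxfbmcva" gives "zswvdovxfbmdva".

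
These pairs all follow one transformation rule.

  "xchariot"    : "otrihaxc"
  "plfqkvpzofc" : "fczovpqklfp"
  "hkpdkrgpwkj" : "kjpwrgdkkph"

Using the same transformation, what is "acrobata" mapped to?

Each output is the input with this applied: reverse the string, then swap each adjacent pair of characters (1↔2, 3↔4, ...).
On "acrobata" that produces "tabaroac".

tabaroac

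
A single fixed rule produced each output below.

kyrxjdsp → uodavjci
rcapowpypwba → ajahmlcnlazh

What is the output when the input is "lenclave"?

Each output is the input with this applied: swap the front and back halves of the string, then shift every letter 11 places forward in the alphabet (wrapping around).
Working it through for "lenclave": intermediate "lavelenc", final "wlgpwpyn".
(Check on "rcapowpypwba": → "pypwbarcapow" → "ajahmlcnlazh" ✓)

wlgpwpyn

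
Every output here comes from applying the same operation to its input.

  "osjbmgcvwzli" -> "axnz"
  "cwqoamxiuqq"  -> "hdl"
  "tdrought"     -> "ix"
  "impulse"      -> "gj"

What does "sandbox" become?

Rule — keep one character in every 3, starting at position 3 (positions 3rd, 6th, 9th, ...), then shift every letter 9 places backward in the alphabet (wrapping around).
Applying both steps to "sandbox": "no", then "ef".

ef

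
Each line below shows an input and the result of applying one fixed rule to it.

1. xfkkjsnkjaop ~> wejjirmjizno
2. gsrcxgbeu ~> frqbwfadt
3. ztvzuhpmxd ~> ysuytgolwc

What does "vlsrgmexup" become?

The rule is to shift every letter 1 place backward in the alphabet (wrapping around).
Doing the same to "vlsrgmexup": "ukrqfldwto".

ukrqfldwto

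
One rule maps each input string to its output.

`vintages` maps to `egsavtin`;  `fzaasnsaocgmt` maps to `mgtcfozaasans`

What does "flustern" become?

rentfslu

What's happening: move the last 2 characters to the front (rotate right by 2), then take characters alternately from the front and the back (1st, last, 2nd, 2nd-last, ...).
Doing the same to "flustern": "rentfslu".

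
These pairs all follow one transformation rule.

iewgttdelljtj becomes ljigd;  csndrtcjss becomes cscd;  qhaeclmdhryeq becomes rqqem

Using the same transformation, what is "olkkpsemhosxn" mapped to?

The rule is to keep one character in every 3, starting at position 1 (positions 1st, 4th, 7th, ...), then move the last 2 characters to the front (rotate right by 2).
"olkkpsemhosxn" → "okeon" → "onoke".
(Check on "iewgttdelljtj": → "igdlj" → "ljigd" ✓)

onoke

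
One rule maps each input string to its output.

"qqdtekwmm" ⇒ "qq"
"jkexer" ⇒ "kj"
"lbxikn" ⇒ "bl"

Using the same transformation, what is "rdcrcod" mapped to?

The pattern: swap each adjacent pair of characters (1↔2, 3↔4, ...), then keep only the first 2 characters.
On "rdcrcod": the first step gives "drrcocd", and the second then gives "dr".

dr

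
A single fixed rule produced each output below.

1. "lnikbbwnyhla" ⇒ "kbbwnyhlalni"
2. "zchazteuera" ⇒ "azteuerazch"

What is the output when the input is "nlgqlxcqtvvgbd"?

The rule is to move the first 3 characters to the end (rotate left by 3).
On "nlgqlxcqtvvgbd" that produces "qlxcqtvvgbdnlg".

qlxcqtvvgbdnlg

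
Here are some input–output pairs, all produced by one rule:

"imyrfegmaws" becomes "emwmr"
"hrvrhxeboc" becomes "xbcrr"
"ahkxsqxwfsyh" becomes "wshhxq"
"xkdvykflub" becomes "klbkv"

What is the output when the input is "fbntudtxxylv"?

xyvbtd

Looking at the pairs, the operation is to keep every other character starting from the second (positions 2nd, 4th, 6th, ...), then move the last 3 characters to the front (rotate right by 3).
Applying that to "fbntudtxxylv" gives "xyvbtd".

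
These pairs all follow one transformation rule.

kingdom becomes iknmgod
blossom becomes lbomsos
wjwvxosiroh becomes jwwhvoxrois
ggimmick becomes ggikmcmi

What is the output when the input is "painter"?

apirnet

The pattern: move the first character to the end, then take characters alternately from the front and the back (1st, last, 2nd, 2nd-last, ...).
On "painter": the first step gives "ainterp", and the second then gives "apirnet".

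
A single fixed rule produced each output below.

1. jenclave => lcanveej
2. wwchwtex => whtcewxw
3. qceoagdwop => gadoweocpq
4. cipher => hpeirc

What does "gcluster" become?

Looking at the pairs, the operation is to swap the front and back halves of the string, then take characters alternately from the front and the back (1st, last, 2nd, 2nd-last, ...).
On "gcluster": the first step gives "stergclu", and the second then gives "sutlecrg".

sutlecrg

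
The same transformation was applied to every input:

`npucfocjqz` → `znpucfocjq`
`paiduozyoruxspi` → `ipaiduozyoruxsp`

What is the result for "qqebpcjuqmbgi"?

Looking at the pairs, the operation is to move the last character to the front.
Doing the same to "qqebpcjuqmbgi": "iqqebpcjuqmbg".

iqqebpcjuqmbg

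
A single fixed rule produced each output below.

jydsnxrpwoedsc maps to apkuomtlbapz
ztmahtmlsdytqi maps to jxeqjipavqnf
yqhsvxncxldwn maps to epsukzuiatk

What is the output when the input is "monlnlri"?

What's happening: delete the first 2 characters, then shift every letter 3 places backward in the alphabet (wrapping around).
For "monlnlri", step one produces "nlnlri"; step two turns that into "kikiof".

kikiof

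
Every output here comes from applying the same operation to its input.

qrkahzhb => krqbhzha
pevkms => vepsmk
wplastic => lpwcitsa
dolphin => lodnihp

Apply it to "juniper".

In each case the input is transformed by: move the first 3 characters to the end (rotate left by 3), then reverse the string.
Applying both steps to "juniper": "iperjun", then "nujrepi".

nujrepi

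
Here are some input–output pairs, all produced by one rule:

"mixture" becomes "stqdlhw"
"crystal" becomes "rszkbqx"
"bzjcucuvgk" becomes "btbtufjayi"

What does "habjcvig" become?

ibuhfgza

Looking at the pairs, the operation is to shift every letter 1 place backward in the alphabet (wrapping around), then move the first 3 characters to the end (rotate left by 3).
On "habjcvig": the first step gives "gzaibuhf", and the second then gives "ibuhfgza".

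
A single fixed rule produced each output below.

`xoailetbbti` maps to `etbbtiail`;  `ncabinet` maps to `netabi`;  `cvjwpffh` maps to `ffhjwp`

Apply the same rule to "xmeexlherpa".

Looking at the pairs, the operation is to delete the first 2 characters, then move the first 3 characters to the end (rotate left by 3).
Working it through for "xmeexlherpa": intermediate "eexlherpa", final "lherpaeex".
(Check on "cvjwpffh": → "jwpffh" → "ffhjwp" ✓)

lherpaeex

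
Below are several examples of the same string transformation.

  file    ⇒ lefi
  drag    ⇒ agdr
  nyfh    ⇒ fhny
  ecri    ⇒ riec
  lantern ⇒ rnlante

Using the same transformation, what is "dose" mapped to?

sedo

Looking at the pairs, the operation is to move the last 2 characters to the front (rotate right by 2).
Doing the same to "dose": "sedo".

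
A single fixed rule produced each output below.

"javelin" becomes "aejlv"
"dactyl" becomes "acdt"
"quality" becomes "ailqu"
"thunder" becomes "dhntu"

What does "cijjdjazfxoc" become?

Each output is the input with this applied: delete the last 2 characters, then sort the characters into alphabetical order.
On "cijjdjazfxoc": the first step gives "cijjdjazfx", and the second then gives "acdfijjjxz".

acdfijjjxz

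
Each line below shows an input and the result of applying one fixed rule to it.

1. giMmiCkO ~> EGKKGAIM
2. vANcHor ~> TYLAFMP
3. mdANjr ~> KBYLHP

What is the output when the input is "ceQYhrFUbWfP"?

Looking at the pairs, the operation is to shift every letter 2 places backward in the alphabet (wrapping around), then convert every letter to uppercase.
Working it through for "ceQYhrFUbWfP": intermediate "acOWfpDSzUdN", final "ACOWFPDSZUDN".

ACOWFPDSZUDN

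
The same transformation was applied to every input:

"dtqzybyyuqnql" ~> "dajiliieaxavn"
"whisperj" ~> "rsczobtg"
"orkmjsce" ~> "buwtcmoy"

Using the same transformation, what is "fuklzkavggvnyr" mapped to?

The pattern: shift every letter 10 places forward in the alphabet (wrapping around), then move the first character to the end.
On "fuklzkavggvnyr": the first step gives "peuvjukfqqfxib", and the second then gives "euvjukfqqfxibp".

euvjukfqqfxibp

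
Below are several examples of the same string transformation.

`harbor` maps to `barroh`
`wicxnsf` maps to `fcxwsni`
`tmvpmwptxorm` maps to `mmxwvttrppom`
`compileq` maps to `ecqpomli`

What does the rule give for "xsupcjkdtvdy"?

The pattern: sort the characters into reverse alphabetical order, then move the last 2 characters to the front (rotate right by 2).
"xsupcjkdtvdy" → "dcyxvutspkjd".

dcyxvutspkjd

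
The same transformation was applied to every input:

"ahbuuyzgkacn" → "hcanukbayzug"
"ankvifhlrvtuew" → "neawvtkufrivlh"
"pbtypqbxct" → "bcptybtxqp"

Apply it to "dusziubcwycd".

Rule — swap each adjacent pair of characters (1↔2, 3↔4, ...), then take characters alternately from the front and the back (1st, last, 2nd, 2nd-last, ...).
Starting from "dusziubcwycd": after the first operation, "udzsuicbywdc"; after the second, "ucddzwsyubic".

ucddzwsyubic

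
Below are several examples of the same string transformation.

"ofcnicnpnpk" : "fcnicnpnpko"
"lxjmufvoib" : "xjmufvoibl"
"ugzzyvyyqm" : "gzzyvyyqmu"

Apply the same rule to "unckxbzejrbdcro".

nckxbzejrbdcrou

Each output is the input with this applied: move the first character to the end.
On "unckxbzejrbdcro" that produces "nckxbzejrbdcrou".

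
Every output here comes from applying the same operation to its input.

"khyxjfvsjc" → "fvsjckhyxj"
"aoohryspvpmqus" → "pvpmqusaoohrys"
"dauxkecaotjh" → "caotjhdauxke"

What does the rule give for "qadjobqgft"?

The rule is to swap the front and back halves of the string.
Doing the same to "qadjobqgft": "bqgftqadjo".

bqgftqadjo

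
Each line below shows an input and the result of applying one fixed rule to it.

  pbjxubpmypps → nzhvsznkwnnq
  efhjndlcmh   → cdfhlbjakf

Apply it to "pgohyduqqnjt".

nemfwbsoolhr

In each case the input is transformed by: shift every letter 2 places backward in the alphabet (wrapping around).
Doing the same to "pgohyduqqnjt": "nemfwbsoolhr".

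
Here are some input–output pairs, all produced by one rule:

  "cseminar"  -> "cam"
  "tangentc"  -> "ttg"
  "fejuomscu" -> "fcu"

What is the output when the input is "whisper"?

What's happening: take characters alternately from the front and the back (1st, last, 2nd, 2nd-last, ...), then keep one character in every 3, starting at position 1 (positions 1st, 4th, 7th, ...).
Working it through for "whisper": intermediate "wrheips", final "wes".

wes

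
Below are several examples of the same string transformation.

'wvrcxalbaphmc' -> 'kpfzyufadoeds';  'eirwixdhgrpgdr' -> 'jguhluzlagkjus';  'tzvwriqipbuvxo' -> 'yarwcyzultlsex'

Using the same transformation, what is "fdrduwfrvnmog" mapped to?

Looking at the pairs, the operation is to shift every letter 3 places forward in the alphabet (wrapping around), then move the last 3 characters to the front (rotate right by 3).
Applying both steps to "fdrduwfrvnmog": "igugxziuyqprj", then "prjigugxziuyq".

prjigugxziuyq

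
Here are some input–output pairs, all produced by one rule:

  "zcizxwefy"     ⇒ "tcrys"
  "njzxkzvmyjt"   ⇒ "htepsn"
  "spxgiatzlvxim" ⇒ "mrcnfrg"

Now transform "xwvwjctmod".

The pattern: keep every other character starting from the first (positions 1st, 3rd, 5th, ...), then shift every letter 6 places backward in the alphabet (wrapping around).
"xwvwjctmod" → "xvjto" → "rpdni".
(Check on "spxgiatzlvxim": → "sxitlxm" → "mrcnfrg" ✓)

rpdni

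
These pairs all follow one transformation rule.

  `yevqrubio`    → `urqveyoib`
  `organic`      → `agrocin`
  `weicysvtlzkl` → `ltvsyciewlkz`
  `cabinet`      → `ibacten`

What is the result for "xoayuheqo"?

Looking at the pairs, the operation is to reverse the string, then move the first 3 characters to the end (rotate left by 3).
For "xoayuheqo", step one produces "oqehuyaox"; step two turns that into "huyaoxoqe".

huyaoxoqe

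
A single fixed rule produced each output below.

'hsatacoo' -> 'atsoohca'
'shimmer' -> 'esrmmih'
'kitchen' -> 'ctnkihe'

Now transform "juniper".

The rule is to sort the characters into reverse alphabetical order, then move the last character to the front.
Starting from "juniper": after the first operation, "urpnjie"; after the second, "eurpnji".

eurpnji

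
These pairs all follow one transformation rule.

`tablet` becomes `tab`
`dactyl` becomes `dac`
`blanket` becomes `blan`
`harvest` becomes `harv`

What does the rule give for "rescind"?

resc

The transformation: delete the last 3 characters.
On "rescind" that produces "resc".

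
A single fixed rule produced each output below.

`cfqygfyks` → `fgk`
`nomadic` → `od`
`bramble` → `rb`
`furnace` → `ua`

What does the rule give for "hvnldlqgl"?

vdg

Each output is the input with this applied: keep one character in every 3, starting at position 2 (positions 2nd, 5th, 8th, ...).
For "hvnldlqgl" the result is "vdg".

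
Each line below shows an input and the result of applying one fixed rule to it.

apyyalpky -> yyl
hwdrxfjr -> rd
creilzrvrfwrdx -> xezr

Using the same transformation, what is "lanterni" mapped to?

in

The transformation: move the last 3 characters to the front (rotate right by 3), then keep one character in every 3, starting at position 3 (positions 3rd, 6th, 9th, ...).
For "lanterni", step one produces "rnilante"; step two turns that into "in".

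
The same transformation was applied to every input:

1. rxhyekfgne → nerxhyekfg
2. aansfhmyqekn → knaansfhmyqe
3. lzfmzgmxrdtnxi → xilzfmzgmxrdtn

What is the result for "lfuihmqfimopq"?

pqlfuihmqfimo

In each case the input is transformed by: move the last 2 characters to the front (rotate right by 2).
So "lfuihmqfimopq" becomes "pqlfuihmqfimo".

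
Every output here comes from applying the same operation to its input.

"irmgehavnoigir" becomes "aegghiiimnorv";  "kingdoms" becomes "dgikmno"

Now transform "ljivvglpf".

Rule — delete the last character, then sort the characters into alphabetical order.
For "ljivvglpf", step one produces "ljivvglp"; step two turns that into "gijllpvv".

gijllpvv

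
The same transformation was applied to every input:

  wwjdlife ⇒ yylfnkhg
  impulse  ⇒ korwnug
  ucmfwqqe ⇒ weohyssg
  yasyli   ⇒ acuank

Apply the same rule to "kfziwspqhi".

mhbkyursjk

Each output is the input with this applied: shift every letter 2 places forward in the alphabet (wrapping around).
"kfziwspqhi" → "mhbkyursjk".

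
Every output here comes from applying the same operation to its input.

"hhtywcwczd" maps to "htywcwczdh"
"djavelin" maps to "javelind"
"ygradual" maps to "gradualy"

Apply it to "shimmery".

himmerys

The transformation: move the first character to the end.
So "shimmery" becomes "himmerys".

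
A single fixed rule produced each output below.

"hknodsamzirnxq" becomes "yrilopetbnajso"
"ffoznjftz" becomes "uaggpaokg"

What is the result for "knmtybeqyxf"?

yglonuzcfrz

The pattern: move the last 2 characters to the front (rotate right by 2), then shift every letter 1 place forward in the alphabet (wrapping around).
So "knmtybeqyxf" becomes "yglonuzcfrz".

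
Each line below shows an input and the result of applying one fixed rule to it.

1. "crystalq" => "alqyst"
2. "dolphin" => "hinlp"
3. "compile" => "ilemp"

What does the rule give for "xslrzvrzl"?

rzllrzv

The pattern: delete the first 2 characters, then move the last 3 characters to the front (rotate right by 3).
On "xslrzvrzl": the first step gives "lrzvrzl", and the second then gives "rzllrzv".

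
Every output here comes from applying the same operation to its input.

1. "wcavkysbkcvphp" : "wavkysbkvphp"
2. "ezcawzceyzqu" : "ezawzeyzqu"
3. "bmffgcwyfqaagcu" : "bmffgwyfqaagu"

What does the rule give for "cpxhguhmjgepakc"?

pxhguhmjgepak

The transformation: remove every "c".
Doing the same to "cpxhguhmjgepakc": "pxhguhmjgepak".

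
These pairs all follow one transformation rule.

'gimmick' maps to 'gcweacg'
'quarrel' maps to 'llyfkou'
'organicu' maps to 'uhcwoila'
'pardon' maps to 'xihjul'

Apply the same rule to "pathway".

bqusjun

The rule is to move the first 3 characters to the end (rotate left by 3), then shift every letter 6 places backward in the alphabet (wrapping around).
Starting from "pathway": after the first operation, "hwaypat"; after the second, "bqusjun".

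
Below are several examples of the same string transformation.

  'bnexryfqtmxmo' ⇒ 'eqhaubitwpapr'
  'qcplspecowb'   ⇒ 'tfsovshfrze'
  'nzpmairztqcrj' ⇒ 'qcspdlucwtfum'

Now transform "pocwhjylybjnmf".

What's happening: shift every letter 3 places forward in the alphabet (wrapping around).
Doing the same to "pocwhjylybjnmf": "srfzkmbobemqpi".

srfzkmbobemqpi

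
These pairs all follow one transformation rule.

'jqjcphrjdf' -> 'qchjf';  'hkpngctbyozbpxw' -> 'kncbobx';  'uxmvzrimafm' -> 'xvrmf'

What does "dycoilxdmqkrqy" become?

yoldqry

Each output is the input with this applied: keep every other character starting from the second (positions 2nd, 4th, 6th, ...).
Applying that to "dycoilxdmqkrqy" gives "yoldqry".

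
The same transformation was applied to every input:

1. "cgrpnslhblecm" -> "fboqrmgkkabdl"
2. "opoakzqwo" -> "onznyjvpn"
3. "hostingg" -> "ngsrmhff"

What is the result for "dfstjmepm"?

ecsrliodl

In each case the input is transformed by: shift every letter 1 place backward in the alphabet (wrapping around), then swap each adjacent pair of characters (1↔2, 3↔4, ...).
For "dfstjmepm", step one produces "cersildol"; step two turns that into "ecsrliodl".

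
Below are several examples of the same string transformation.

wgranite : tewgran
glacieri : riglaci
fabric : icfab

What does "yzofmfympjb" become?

jbyzofmfym

The pattern: move the last 3 characters to the front (rotate right by 3), then delete the first character.
Doing the same to "yzofmfympjb": "jbyzofmfym".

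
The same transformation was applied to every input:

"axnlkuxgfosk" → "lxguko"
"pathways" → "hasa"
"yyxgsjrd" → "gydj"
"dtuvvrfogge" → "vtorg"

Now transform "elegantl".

What's happening: keep every other character starting from the second (positions 2nd, 4th, 6th, ...), then swap each adjacent pair of characters (1↔2, 3↔4, ...).
Doing the same to "elegantl": "glln".

glln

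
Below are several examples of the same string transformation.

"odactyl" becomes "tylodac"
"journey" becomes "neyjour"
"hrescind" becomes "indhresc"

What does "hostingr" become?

Rule — move the last 3 characters to the front (rotate right by 3).
For "hostingr" the result is "ngrhosti".

ngrhosti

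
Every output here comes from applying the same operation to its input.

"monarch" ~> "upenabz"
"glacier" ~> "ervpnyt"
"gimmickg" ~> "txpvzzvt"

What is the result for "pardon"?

Rule — reverse the string, then shift every letter 13 places forward in the alphabet (wrapping around) — i.e. ROT13.
"pardon" → "abqenc".

abqenc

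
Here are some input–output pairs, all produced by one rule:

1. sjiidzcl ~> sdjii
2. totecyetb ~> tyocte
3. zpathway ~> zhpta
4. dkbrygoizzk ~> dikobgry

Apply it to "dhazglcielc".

The transformation: delete the last 3 characters, then take characters alternately from the front and the back (1st, last, 2nd, 2nd-last, ...).
"dhazglcielc" → "dhazglci" → "dihcalzg".

dihcalzg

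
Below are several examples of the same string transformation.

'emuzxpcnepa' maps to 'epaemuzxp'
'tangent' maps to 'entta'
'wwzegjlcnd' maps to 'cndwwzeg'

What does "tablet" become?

Looking at the pairs, the operation is to move the last 3 characters to the front (rotate right by 3), then delete the last 2 characters.
Starting from "tablet": after the first operation, "lettab"; after the second, "lett".

lett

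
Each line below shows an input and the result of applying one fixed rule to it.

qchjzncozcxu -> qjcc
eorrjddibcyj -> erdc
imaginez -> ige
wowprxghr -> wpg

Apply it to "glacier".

gcr

The transformation: keep one character in every 3, starting at position 1 (positions 1st, 4th, 7th, ...).
For "glacier" the result is "gcr".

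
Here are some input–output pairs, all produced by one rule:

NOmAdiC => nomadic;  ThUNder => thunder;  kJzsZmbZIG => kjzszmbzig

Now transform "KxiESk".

Looking at the pairs, the operation is to convert every letter to lowercase.
"KxiESk" → "kxiesk".

kxiesk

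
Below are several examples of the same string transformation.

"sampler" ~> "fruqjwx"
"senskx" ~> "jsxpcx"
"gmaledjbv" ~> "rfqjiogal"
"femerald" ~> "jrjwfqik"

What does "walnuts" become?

Each output is the input with this applied: move the first character to the end, then shift every letter 5 places forward in the alphabet (wrapping around).
"walnuts" → "alnutsw" → "fqszyxb".

fqszyxb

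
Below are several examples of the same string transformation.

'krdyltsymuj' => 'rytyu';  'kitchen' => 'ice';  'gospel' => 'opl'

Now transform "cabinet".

Rule — keep every other character starting from the second (positions 2nd, 4th, 6th, ...).
"cabinet" → "aie".

aie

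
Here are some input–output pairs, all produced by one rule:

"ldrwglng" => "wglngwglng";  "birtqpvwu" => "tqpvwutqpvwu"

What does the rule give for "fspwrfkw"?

In each case the input is transformed by: delete the first 3 characters, then write the whole string twice.
Doing the same to "fspwrfkw": "wrfkwwrfkw".
(Check on "ldrwglng": → "wglng" → "wglngwglng" ✓)

wrfkwwrfkw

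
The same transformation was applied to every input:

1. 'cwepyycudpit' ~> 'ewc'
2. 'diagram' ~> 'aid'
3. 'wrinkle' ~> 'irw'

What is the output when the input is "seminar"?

mes

Looking at the pairs, the operation is to reverse the string, then keep only the last 3 characters.
Applying that to "seminar" gives "mes".
(Check on "cwepyycudpit": → "tipducyypewc" → "ewc" ✓)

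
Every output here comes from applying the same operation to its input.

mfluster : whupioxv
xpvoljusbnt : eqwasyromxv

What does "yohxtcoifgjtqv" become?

Each output is the input with this applied: move the last 3 characters to the front (rotate right by 3), then shift every letter 3 places forward in the alphabet (wrapping around).
Working it through for "yohxtcoifgjtqv": intermediate "tqvyohxtcoifgj", final "wtybrkawfrlijm".

wtybrkawfrlijm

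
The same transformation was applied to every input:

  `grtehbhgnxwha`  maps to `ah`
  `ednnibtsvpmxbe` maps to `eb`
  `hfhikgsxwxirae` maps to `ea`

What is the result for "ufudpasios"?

so

In each case the input is transformed by: reverse the string, then keep only the first 2 characters.
Starting from "ufudpasios": after the first operation, "soisapdufu"; after the second, "so".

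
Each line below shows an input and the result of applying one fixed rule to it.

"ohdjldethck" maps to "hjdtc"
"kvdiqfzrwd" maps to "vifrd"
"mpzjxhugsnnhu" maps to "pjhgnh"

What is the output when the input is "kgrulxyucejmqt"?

The pattern: keep every other character starting from the second (positions 2nd, 4th, 6th, ...).
Doing the same to "kgrulxyucejmqt": "guxuemt".

guxuemt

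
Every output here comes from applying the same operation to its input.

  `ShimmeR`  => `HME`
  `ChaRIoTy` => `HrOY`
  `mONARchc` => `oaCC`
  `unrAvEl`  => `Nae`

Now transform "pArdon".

aDN

In each case the input is transformed by: flip the case of every letter, then keep every other character starting from the second (positions 2nd, 4th, 6th, ...).
On "pArdon" that produces "aDN".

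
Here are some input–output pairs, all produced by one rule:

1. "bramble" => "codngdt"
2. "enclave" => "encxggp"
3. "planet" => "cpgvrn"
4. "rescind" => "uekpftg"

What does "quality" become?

cnkvasw

Looking at the pairs, the operation is to move the first 2 characters to the end (rotate left by 2), then shift every letter 2 places forward in the alphabet (wrapping around).
Starting from "quality": after the first operation, "alityqu"; after the second, "cnkvasw".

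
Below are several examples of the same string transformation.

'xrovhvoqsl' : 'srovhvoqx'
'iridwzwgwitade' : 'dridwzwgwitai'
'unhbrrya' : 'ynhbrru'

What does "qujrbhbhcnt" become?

nujrbhbhcq

In each case the input is transformed by: delete the last character, then swap the first and last characters.
On "qujrbhbhcnt": the first step gives "qujrbhbhcn", and the second then gives "nujrbhbhcq".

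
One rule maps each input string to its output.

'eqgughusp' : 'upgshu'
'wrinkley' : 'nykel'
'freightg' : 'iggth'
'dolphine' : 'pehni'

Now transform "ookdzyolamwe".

dezwymoal

The pattern: delete the first 3 characters, then take characters alternately from the front and the back (1st, last, 2nd, 2nd-last, ...).
For "ookdzyolamwe", step one produces "dzyolamwe"; step two turns that into "dezwymoal".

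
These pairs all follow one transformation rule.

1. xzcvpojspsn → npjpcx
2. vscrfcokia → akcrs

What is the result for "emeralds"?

slrm

The pattern: reverse the string, then keep every other character starting from the first (positions 1st, 3rd, 5th, ...).
On "emeralds": the first step gives "sdlareme", and the second then gives "slrm".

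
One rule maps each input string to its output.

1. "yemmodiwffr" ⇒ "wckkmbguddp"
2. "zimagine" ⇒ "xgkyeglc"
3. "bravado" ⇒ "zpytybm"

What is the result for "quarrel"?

What's happening: shift every letter 2 places backward in the alphabet (wrapping around).
Doing the same to "quarrel": "osyppcj".

osyppcj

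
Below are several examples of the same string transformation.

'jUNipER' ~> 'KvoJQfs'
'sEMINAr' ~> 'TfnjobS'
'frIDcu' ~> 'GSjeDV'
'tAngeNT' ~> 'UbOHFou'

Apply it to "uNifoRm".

Looking at the pairs, the operation is to shift every letter 1 place forward in the alphabet (wrapping around), then flip the case of every letter.
Starting from "uNifoRm": after the first operation, "vOjgpSn"; after the second, "VoJGPsN".

VoJGPsN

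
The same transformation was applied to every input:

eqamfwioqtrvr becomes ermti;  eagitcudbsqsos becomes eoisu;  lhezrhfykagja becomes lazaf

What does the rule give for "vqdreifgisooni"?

Each output is the input with this applied: keep one character in every 3, starting at position 1 (positions 1st, 4th, 7th, ...), then take characters alternately from the front and the back (1st, last, 2nd, 2nd-last, ...).
On "vqdreifgisooni": the first step gives "vrfsn", and the second then gives "vnrsf".

vnrsf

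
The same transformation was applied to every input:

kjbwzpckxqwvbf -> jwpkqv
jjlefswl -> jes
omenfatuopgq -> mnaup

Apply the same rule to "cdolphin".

dlh

The rule is to delete the last 2 characters, then keep every other character starting from the second (positions 2nd, 4th, 6th, ...).
Working it through for "cdolphin": intermediate "cdolph", final "dlh".
(Check on "jjlefswl": → "jjlefs" → "jes" ✓)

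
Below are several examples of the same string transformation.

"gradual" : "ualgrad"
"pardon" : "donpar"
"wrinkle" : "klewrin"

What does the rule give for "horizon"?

What's happening: move the last 3 characters to the front (rotate right by 3).
Applying that to "horizon" gives "zonhori".

zonhori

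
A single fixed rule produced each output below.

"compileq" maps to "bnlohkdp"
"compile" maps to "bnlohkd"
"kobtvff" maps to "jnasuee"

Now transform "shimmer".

rghlldq

Rule — shift every letter 1 place backward in the alphabet (wrapping around).
Doing the same to "shimmer": "rghlldq".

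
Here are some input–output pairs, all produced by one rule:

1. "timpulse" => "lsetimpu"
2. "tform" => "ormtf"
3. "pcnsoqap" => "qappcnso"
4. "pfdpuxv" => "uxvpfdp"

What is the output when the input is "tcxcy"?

Looking at the pairs, the operation is to move the last 3 characters to the front (rotate right by 3).
Doing the same to "tcxcy": "xcytc".

xcytc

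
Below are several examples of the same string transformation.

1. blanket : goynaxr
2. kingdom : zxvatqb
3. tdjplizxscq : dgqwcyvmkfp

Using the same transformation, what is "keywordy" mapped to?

lxrljbeq

In each case the input is transformed by: move the last character to the front, then shift every letter 13 places forward in the alphabet (wrapping around) — i.e. ROT13.
"keywordy" → "lxrljbeq".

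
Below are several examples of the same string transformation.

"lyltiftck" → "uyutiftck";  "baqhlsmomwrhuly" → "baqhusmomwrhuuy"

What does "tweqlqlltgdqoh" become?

What's happening: replace every "l" with "u".
On "tweqlqlltgdqoh" that produces "tweququutgdqoh".

tweququutgdqoh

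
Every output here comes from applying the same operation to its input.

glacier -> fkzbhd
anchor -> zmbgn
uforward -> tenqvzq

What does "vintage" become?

What's happening: shift every letter 1 place backward in the alphabet (wrapping around), then delete the last character.
On "vintage": the first step gives "uhmszfd", and the second then gives "uhmszf".

uhmszf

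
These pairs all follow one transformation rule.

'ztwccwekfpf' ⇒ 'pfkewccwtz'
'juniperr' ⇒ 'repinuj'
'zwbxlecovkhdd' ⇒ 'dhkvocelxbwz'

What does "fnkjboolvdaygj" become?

Each output is the input with this applied: reverse the string, then delete the first character.
"fnkjboolvdaygj" → "jgyadvloobjknf" → "gyadvloobjknf".

gyadvloobjknf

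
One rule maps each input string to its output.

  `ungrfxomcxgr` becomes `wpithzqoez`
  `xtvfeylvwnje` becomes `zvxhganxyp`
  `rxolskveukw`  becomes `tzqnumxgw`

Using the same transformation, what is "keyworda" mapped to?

mgayqt

In each case the input is transformed by: delete the last 2 characters, then shift every letter 2 places forward in the alphabet (wrapping around).
Applying both steps to "keyworda": "keywor", then "mgayqt".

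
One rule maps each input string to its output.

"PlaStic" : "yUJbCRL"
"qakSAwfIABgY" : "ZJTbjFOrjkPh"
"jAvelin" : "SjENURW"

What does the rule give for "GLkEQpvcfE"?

What's happening: flip the case of every letter, then shift every letter 9 places forward in the alphabet (wrapping around).
"GLkEQpvcfE" → "glKeqPVCFe" → "puTnzYELOn".

puTnzYELOn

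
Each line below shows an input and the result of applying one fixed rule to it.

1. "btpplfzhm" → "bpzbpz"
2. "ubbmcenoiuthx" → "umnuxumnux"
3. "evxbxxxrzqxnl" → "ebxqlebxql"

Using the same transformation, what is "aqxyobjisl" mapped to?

Each output is the input with this applied: keep one character in every 3, starting at position 1 (positions 1st, 4th, 7th, ...), then write the whole string twice.
For "aqxyobjisl", step one produces "ayjl"; step two turns that into "ayjlayjl".

ayjlayjl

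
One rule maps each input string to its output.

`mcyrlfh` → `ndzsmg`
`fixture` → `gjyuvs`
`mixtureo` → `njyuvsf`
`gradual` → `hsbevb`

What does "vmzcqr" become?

wnadr

Each output is the input with this applied: delete the last character, then shift every letter 1 place forward in the alphabet (wrapping around).
For "vmzcqr", step one produces "vmzcq"; step two turns that into "wnadr".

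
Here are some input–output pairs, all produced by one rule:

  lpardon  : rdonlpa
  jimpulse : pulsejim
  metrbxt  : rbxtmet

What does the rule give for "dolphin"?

What's happening: move the first 3 characters to the end (rotate left by 3).
"dolphin" → "phindol".

phindol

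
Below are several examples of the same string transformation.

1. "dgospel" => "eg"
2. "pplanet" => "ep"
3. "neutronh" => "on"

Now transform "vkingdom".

dv

In each case the input is transformed by: move the first 3 characters to the end (rotate left by 3), then keep one character in every 3, starting at position 3 (positions 3rd, 6th, 9th, ...).
So "vkingdom" becomes "dv".
(Check on "pplanet": → "anetppl" → "ep" ✓)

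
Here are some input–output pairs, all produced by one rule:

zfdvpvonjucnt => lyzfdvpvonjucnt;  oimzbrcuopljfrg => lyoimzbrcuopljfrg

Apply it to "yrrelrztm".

lyyrrelrztm

The rule is to prepend "ly".
For "yrrelrztm" the result is "lyyrrelrztm".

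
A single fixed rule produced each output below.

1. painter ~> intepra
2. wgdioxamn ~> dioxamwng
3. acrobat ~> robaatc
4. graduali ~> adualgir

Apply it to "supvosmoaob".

pvosmoaosbu

Looking at the pairs, the operation is to swap the first and last characters, then move the first 2 characters to the end (rotate left by 2).
Applying that to "supvosmoaob" gives "pvosmoaosbu".
(Check on "wgdioxamn": → "ngdioxamw" → "dioxamwng" ✓)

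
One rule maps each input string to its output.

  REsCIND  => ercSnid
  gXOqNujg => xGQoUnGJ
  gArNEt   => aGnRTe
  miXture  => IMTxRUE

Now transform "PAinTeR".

What's happening: flip the case of every letter, then swap each adjacent pair of characters (1↔2, 3↔4, ...).
For "PAinTeR" the result is "apNIEtr".

apNIEtr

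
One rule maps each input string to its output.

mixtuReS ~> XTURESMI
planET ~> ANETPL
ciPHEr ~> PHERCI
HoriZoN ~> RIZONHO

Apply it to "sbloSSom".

LOSSOMSB

The transformation: move the first 2 characters to the end (rotate left by 2), then convert every letter to uppercase.
Applying both steps to "sbloSSom": "loSSomsb", then "LOSSOMSB".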